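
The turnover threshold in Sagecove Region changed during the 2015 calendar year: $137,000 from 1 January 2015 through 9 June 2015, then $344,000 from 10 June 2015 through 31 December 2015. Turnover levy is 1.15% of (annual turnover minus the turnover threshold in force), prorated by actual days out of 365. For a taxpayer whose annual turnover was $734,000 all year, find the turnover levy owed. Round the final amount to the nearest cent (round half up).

1 January – 9 June 2015: 160 days, exemption $137,000 → ($734,000 − $137,000) × 1.15% × 160/365 = $3,009.5342
10 June – 31 December 2015: 205 days, exemption $344,000 → ($734,000 − $344,000) × 1.15% × 205/365 = $2,518.9726
Total = $5,528.5068

$5,528.51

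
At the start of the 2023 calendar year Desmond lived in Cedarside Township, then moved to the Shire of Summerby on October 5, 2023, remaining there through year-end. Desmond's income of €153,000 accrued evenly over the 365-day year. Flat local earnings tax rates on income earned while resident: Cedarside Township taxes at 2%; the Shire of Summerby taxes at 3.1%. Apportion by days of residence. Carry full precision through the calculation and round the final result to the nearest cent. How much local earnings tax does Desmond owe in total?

Cedarside Township, January 1 – October 4, 2023: 277 days → €153,000 × 2% × 277/365 = €2,322.2466
The Shire of Summerby, October 5 – December 31, 2023: 88 days → €153,000 × 3.1% × 88/365 = €1,143.5178
Total = €3,465.7644

€3,465.76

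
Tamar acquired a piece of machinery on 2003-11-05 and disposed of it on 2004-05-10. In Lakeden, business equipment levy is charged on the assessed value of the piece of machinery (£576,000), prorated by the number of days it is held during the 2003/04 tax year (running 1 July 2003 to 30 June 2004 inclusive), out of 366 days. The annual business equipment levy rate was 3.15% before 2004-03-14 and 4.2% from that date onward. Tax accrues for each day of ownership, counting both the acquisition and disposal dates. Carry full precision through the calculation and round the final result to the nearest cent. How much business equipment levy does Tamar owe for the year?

£10,278.30

2003-11-05 to 2004-03-13: 130 days at 3.15% → £576,000 × 3.15% × 130/366 = £6,444.5902
2004-03-14 to 2004-05-10: 58 days at 4.2% → £576,000 × 4.2% × 58/366 = £3,833.7049
Total = £10,278.2951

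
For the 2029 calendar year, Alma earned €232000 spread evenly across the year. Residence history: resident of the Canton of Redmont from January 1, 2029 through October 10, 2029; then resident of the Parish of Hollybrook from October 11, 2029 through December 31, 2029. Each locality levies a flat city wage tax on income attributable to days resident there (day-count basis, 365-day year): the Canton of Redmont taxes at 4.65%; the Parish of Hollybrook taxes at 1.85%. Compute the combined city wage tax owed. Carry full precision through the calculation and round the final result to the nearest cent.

€9328.62

The Canton of Redmont, January 1 – October 10, 2029: 283 days → €232000 × 4.65% × 283/365 = €8364.3945
The Parish of Hollybrook, October 11 – December 31, 2029: 82 days → €232000 × 1.85% × 82/365 = €964.2301
Total = €9328.6247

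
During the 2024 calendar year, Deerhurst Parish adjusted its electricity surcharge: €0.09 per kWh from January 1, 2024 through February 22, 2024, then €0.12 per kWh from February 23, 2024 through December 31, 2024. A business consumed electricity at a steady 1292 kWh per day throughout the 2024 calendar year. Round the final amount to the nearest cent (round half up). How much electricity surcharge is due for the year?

€54,690.36

January 1 – February 22, 2024: 53 days × 1292 kWh/day = 68,476 kWh at €0.09/kWh → €6,162.84
February 23 – December 31, 2024: 313 days × 1292 kWh/day = 404,396 kWh at €0.12/kWh → €48,527.52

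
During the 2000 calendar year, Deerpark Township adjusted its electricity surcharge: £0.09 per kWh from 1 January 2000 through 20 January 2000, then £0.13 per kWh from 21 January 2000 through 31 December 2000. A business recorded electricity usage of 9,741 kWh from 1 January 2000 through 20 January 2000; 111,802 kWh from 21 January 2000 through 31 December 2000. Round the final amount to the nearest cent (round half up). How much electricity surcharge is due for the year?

£15,410.95

1 January – 20 January 2000: 9,741 kWh at £0.09/kWh → £876.69
21 January – 31 December 2000: 111,802 kWh at £0.13/kWh → £14,534.26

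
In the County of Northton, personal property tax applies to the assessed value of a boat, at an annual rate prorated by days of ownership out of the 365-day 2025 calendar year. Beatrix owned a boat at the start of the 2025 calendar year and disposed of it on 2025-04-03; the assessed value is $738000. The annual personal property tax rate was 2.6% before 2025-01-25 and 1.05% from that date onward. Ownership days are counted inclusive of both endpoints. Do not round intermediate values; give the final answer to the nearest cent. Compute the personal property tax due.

$2726.56

2025-01-01 to 2025-01-24: 24 days at 2.6% → $738000 × 2.6% × 24/365 = $1261.6767
2025-01-25 to 2025-04-03: 69 days at 1.05% → $738000 × 1.05% × 69/365 = $1464.8795
Total = $2726.5562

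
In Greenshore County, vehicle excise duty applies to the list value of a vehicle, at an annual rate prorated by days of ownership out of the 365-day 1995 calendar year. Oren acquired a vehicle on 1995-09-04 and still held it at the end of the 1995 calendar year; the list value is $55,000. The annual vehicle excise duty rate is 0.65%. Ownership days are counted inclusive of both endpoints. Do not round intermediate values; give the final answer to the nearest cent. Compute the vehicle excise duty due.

$116.55

Days held (1995-09-04 to 1995-12-31): 119 out of 365
Tax = $55,000 × 0.65% × 119/365 = $116.5548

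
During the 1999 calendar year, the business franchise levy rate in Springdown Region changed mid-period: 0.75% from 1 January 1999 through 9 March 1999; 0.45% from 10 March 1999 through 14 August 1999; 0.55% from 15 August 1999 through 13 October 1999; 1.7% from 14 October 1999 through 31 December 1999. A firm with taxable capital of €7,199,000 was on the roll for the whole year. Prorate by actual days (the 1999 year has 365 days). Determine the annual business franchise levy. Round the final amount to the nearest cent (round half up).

1 January – 9 March 1999: 68 days at 0.75% → €7,199,000 × 0.75% × 68/365 = €10,058.8767
10 March – 14 August 1999: 158 days at 0.45% → €7,199,000 × 0.45% × 158/365 = €14,023.2575
15 August – 13 October 1999: 60 days at 0.55% → €7,199,000 × 0.55% × 60/365 = €6,508.6849
14 October – 31 December 1999: 79 days at 1.7% → €7,199,000 × 1.7% × 79/365 = €26,488.3753
Total = €57,079.1945

€57,079.19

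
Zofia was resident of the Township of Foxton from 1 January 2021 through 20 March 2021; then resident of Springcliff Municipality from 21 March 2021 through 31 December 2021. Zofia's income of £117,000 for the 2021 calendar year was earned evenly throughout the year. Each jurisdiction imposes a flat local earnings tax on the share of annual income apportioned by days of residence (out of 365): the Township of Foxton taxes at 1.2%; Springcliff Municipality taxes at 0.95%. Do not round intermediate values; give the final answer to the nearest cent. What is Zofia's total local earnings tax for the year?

The Township of Foxton, 1 January – 20 March 2021: 79 days → £117,000 × 1.2% × 79/365 = £303.8795
Springcliff Municipality, 21 March – 31 December 2021: 286 days → £117,000 × 0.95% × 286/365 = £870.9288
Total = £1,174.8082

£1,174.81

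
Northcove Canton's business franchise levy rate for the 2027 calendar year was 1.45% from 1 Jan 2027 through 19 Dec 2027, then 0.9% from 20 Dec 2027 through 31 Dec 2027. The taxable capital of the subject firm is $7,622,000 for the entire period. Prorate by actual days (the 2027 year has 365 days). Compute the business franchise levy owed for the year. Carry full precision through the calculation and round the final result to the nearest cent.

1 Jan – 19 Dec 2027: 353 days at 1.45% → $7,622,000 × 1.45% × 353/365 = $106,885.4986
20 Dec – 31 Dec 2027: 12 days at 0.9% → $7,622,000 × 0.9% × 12/365 = $2,255.2767
Total = $109,140.7753

$109,140.78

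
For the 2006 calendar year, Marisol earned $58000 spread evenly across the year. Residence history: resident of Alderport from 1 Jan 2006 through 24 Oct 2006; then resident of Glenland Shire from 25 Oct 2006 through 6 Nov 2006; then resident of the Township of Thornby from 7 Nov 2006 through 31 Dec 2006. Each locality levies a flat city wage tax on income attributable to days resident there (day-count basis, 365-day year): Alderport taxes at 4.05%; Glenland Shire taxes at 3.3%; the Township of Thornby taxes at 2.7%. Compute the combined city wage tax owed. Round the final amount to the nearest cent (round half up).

$2215.52

Alderport, 1 Jan – 24 Oct 2006: 297 days → $58000 × 4.05% × 297/365 = $1911.3781
Glenland Shire, 25 Oct – 6 Nov 2006: 13 days → $58000 × 3.3% × 13/365 = $68.1699
The Township of Thornby, 7 Nov – 31 Dec 2006: 55 days → $58000 × 2.7% × 55/365 = $235.9726
Total = $2215.5205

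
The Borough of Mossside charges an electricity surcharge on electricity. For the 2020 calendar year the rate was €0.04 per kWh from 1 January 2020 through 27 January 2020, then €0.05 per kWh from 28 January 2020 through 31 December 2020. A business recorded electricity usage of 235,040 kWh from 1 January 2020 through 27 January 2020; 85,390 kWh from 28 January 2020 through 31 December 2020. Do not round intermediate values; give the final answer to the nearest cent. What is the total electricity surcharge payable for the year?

1 January – 27 January 2020: 235,040 kWh at €0.04/kWh → €9,401.60
28 January – 31 December 2020: 85,390 kWh at €0.05/kWh → €4,269.50

€13,671.10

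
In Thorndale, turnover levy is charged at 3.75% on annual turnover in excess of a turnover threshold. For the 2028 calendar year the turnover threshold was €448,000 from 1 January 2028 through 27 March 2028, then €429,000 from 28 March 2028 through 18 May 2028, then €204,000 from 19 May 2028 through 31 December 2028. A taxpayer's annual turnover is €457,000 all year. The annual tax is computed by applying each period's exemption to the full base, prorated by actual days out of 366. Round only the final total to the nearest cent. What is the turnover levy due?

1 January – 27 March 2028: 87 days, exemption €448,000 → (€457,000 − €448,000) × 3.75% × 87/366 = €80.2254
28 March – 18 May 2028: 52 days, exemption €429,000 → (€457,000 − €429,000) × 3.75% × 52/366 = €149.1803
19 May – 31 December 2028: 227 days, exemption €204,000 → (€457,000 − €204,000) × 3.75% × 227/366 = €5,884.3238
Total = €6,113.7295

€6,113.73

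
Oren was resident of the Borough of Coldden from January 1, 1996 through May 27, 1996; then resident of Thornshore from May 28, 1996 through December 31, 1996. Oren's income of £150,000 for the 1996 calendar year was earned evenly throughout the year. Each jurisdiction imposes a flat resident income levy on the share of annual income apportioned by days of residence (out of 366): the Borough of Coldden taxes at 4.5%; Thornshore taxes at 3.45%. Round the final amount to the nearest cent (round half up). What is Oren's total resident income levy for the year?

The Borough of Coldden, January 1 – May 27, 1996: 148 days → £150,000 × 4.5% × 148/366 = £2,729.5082
Thornshore, May 28 – December 31, 1996: 218 days → £150,000 × 3.45% × 218/366 = £3,082.3770
Total = £5,811.8852

£5,811.89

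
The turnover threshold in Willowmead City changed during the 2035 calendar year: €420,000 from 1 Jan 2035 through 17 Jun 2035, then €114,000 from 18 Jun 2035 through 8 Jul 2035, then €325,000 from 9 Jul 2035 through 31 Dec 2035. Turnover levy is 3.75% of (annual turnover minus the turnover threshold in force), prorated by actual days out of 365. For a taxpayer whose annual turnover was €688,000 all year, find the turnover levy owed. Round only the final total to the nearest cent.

1 Jan – 17 Jun 2035: 168 days, exemption €420,000 → (€688,000 − €420,000) × 3.75% × 168/365 = €4,625.7534
18 Jun – 8 Jul 2035: 21 days, exemption €114,000 → (€688,000 − €114,000) × 3.75% × 21/365 = €1,238.4247
9 Jul – 31 Dec 2035: 176 days, exemption €325,000 → (€688,000 − €325,000) × 3.75% × 176/365 = €6,563.8356
Total = €12,428.0137

€12,428.01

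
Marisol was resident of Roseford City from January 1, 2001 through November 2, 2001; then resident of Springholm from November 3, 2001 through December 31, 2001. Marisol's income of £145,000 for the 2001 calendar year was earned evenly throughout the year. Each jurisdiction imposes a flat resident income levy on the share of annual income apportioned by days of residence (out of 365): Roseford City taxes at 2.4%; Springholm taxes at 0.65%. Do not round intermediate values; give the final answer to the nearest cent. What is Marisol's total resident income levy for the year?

£3,069.83

Roseford City, January 1 – November 2, 2001: 306 days → £145,000 × 2.4% × 306/365 = £2,917.4795
Springholm, November 3 – December 31, 2001: 59 days → £145,000 × 0.65% × 59/365 = £152.3493
Total = £3,069.8288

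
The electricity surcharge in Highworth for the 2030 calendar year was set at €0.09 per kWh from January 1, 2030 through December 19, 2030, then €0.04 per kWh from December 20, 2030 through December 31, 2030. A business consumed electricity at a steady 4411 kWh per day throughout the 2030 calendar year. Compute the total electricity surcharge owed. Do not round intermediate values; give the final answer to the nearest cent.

€142,254.75

January 1 – December 19, 2030: 353 days × 4411 kWh/day = 1,557,083 kWh at €0.09/kWh → €140,137.47
December 20 – December 31, 2030: 12 days × 4411 kWh/day = 52,932 kWh at €0.04/kWh → €2,117.28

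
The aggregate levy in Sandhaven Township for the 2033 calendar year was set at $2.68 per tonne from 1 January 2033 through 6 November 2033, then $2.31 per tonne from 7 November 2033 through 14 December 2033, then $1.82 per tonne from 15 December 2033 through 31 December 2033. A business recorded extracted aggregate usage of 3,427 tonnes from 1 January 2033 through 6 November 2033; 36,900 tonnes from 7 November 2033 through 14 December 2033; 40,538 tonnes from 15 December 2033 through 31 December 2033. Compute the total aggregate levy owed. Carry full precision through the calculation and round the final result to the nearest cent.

$168,202.52

1 January – 6 November 2033: 3,427 tonnes at $2.68/tonne → $9,184.36
7 November – 14 December 2033: 36,900 tonnes at $2.31/tonne → $85,239.00
15 December – 31 December 2033: 40,538 tonnes at $1.82/tonne → $73,779.16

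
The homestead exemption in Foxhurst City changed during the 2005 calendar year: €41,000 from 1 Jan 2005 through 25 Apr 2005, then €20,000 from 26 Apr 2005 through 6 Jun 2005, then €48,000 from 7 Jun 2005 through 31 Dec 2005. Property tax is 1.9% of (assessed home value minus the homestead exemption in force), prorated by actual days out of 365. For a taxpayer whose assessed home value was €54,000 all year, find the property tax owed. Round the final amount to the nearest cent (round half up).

1 Jan – 25 Apr 2005: 115 days, exemption €41,000 → (€54,000 − €41,000) × 1.9% × 115/365 = €77.8219
26 Apr – 6 Jun 2005: 42 days, exemption €20,000 → (€54,000 − €20,000) × 1.9% × 42/365 = €74.3342
7 Jun – 31 Dec 2005: 208 days, exemption €48,000 → (€54,000 − €48,000) × 1.9% × 208/365 = €64.9644
Total = €217.1205

€217.12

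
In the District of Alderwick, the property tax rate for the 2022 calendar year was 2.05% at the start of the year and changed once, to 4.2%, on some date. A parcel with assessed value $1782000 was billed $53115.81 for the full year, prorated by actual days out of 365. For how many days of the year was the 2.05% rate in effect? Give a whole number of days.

207 days

Let d = days at the first rate; then 365 − d days at the second rate.
$1782000 × [2.05%·d + 4.2%·(365−d)] / 365 = $53115.81
Solving gives d = 207, so the new rate took effect on July 27, 2022.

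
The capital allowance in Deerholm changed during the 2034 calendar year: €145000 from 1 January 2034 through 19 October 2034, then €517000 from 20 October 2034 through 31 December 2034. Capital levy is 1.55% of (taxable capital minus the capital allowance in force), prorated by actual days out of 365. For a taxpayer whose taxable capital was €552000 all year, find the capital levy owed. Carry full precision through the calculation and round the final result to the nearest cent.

€5155.30

1 January – 19 October 2034: 292 days, exemption €145000 → (€552000 − €145000) × 1.55% × 292/365 = €5046.8000
20 October – 31 December 2034: 73 days, exemption €517000 → (€552000 − €517000) × 1.55% × 73/365 = €108.5000
Total = €5155.3000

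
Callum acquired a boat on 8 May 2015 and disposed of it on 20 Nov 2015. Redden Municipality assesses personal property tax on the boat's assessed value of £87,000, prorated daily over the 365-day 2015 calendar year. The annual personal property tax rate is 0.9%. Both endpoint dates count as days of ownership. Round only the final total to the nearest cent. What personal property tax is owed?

£422.61

Days held (8 May – 20 Nov 2015): 197 out of 365
Tax = £87,000 × 0.9% × 197/365 = £422.6055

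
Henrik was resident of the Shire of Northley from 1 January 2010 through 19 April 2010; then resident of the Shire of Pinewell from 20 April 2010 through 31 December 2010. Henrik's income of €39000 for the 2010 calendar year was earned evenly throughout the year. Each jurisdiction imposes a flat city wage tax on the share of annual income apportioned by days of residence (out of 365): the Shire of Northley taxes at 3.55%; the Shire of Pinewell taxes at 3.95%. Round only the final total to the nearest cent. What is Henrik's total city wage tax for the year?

The Shire of Northley, 1 January – 19 April 2010: 109 days → €39000 × 3.55% × 109/365 = €413.4534
The Shire of Pinewell, 20 April – 31 December 2010: 256 days → €39000 × 3.95% × 256/365 = €1080.4603
Total = €1493.9137

€1493.91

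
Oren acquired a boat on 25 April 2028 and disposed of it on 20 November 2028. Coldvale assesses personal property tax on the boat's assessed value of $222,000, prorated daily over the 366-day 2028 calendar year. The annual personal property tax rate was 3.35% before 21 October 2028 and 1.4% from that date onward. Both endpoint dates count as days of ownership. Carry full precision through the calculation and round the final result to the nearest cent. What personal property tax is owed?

$3,900.47

25 April – 20 October 2028: 179 days at 3.35% → $222,000 × 3.35% × 179/366 = $3,637.2213
21 October – 20 November 2028: 31 days at 1.4% → $222,000 × 1.4% × 31/366 = $263.2459
Total = $3,900.4672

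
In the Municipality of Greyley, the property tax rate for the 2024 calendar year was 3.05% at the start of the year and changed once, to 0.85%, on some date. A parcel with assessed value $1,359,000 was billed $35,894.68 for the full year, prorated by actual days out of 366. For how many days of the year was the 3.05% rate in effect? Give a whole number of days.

Let d = days at the first rate; then 366 − d days at the second rate.
$1,359,000 × [3.05%·d + 0.85%·(366−d)] / 366 = $35,894.68
Solving gives d = 298, so the new rate took effect on October 25, 2024.

298 days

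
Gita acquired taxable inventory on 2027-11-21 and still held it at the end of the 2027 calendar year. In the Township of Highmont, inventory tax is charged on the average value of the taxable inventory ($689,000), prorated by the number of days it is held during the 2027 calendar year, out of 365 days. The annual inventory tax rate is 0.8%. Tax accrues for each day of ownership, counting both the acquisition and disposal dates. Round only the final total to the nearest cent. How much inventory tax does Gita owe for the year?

$619.16

Days held (2027-11-21 to 2027-12-31): 41 out of 365
Tax = $689,000 × 0.8% × 41/365 = $619.1562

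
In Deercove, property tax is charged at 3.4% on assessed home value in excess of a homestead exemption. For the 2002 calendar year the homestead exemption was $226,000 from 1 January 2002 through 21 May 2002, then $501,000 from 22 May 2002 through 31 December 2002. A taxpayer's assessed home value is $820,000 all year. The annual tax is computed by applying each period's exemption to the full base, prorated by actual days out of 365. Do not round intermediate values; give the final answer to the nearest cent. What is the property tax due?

1 January – 21 May 2002: 141 days, exemption $226,000 → ($820,000 − $226,000) × 3.4% × 141/365 = $7,801.7425
22 May – 31 December 2002: 224 days, exemption $501,000 → ($820,000 − $501,000) × 3.4% × 224/365 = $6,656.1753
Total = $14,457.9178

$14,457.92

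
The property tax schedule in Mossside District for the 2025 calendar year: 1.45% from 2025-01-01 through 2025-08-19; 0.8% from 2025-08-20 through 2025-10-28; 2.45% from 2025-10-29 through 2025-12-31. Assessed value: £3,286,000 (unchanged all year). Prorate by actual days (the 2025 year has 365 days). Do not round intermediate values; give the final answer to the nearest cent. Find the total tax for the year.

2025-01-01 to 2025-08-19: 231 days at 1.45% → £3,286,000 × 1.45% × 231/365 = £30,154.6767
2025-08-20 to 2025-10-28: 70 days at 0.8% → £3,286,000 × 0.8% × 70/365 = £5,041.5342
2025-10-29 to 2025-12-31: 64 days at 2.45% → £3,286,000 × 2.45% × 64/365 = £14,116.2959
Total = £49,312.5068

£49,312.51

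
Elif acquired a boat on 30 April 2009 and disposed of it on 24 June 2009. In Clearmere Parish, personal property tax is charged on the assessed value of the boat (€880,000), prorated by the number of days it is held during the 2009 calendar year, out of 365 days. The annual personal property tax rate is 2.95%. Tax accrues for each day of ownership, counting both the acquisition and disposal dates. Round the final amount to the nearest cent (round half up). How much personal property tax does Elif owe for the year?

Days held (30 April – 24 June 2009): 56 out of 365
Tax = €880,000 × 2.95% × 56/365 = €3,982.9041

€3,982.90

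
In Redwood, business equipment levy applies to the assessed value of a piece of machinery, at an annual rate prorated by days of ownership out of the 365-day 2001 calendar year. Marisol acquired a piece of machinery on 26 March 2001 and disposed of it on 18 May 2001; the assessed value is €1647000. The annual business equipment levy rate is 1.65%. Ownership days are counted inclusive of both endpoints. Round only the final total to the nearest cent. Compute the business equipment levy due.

Days held (26 March – 18 May 2001): 54 out of 365
Tax = €1647000 × 1.65% × 54/365 = €4020.4849

€4020.48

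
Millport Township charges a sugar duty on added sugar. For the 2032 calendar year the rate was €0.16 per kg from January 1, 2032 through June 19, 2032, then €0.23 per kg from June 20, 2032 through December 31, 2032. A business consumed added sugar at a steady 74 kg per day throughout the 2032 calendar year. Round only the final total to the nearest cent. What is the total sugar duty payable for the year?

January 1 – June 19, 2032: 171 days × 74 kg/day = 12,654 kg at €0.16/kg → €2,024.64
June 20 – December 31, 2032: 195 days × 74 kg/day = 14,430 kg at €0.23/kg → €3,318.90

€5,343.54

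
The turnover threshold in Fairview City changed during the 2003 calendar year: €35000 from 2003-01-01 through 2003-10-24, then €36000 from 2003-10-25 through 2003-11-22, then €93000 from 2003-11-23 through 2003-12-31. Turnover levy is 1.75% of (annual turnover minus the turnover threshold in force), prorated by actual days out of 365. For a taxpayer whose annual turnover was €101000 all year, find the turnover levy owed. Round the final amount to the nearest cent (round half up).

2003-01-01 to 2003-10-24: 297 days, exemption €35000 → (€101000 − €35000) × 1.75% × 297/365 = €939.8219
2003-10-25 to 2003-11-22: 29 days, exemption €36000 → (€101000 − €36000) × 1.75% × 29/365 = €90.3767
2003-11-23 to 2003-12-31: 39 days, exemption €93000 → (€101000 − €93000) × 1.75% × 39/365 = €14.9589
Total = €1045.1575

€1045.16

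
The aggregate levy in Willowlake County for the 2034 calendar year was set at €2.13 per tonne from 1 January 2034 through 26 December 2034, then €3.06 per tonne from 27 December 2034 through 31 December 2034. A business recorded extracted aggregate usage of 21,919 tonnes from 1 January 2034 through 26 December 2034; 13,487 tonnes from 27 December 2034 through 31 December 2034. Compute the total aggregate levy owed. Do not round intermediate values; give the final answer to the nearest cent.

€87,957.69

1 January – 26 December 2034: 21,919 tonnes at €2.13/tonne → €46,687.47
27 December – 31 December 2034: 13,487 tonnes at €3.06/tonne → €41,270.22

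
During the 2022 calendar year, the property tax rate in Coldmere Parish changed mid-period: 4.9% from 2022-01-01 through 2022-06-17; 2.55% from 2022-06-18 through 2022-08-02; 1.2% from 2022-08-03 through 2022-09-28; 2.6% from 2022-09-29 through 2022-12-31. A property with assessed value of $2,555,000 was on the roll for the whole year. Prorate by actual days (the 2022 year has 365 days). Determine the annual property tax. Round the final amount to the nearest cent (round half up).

2022-01-01 to 2022-06-17: 168 days at 4.9% → $2,555,000 × 4.9% × 168/365 = $57,624.0000
2022-06-18 to 2022-08-02: 46 days at 2.55% → $2,555,000 × 2.55% × 46/365 = $8,211.0000
2022-08-03 to 2022-09-28: 57 days at 1.2% → $2,555,000 × 1.2% × 57/365 = $4,788.0000
2022-09-29 to 2022-12-31: 94 days at 2.6% → $2,555,000 × 2.6% × 94/365 = $17,108.0000
Total = $87,731.0000

$87,731.00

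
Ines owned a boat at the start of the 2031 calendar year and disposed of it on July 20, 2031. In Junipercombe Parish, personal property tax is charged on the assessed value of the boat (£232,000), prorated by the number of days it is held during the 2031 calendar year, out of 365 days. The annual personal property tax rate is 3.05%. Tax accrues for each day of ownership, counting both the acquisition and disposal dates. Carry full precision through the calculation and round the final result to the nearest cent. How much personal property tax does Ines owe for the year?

Days held (January 1 – July 20, 2031): 201 out of 365
Tax = £232,000 × 3.05% × 201/365 = £3,896.6466

£3,896.65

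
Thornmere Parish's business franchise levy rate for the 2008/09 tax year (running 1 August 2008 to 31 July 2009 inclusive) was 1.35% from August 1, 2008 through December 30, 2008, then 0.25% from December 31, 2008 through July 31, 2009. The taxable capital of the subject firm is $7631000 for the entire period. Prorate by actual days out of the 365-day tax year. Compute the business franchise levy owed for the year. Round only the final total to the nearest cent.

$54033.75

August 1 – December 30, 2008: 152 days at 1.35% → $7631000 × 1.35% × 152/365 = $42900.8548
December 31, 2008 – July 31, 2009: 213 days at 0.25% → $7631000 × 0.25% × 213/365 = $11132.8973
Total = $54033.7521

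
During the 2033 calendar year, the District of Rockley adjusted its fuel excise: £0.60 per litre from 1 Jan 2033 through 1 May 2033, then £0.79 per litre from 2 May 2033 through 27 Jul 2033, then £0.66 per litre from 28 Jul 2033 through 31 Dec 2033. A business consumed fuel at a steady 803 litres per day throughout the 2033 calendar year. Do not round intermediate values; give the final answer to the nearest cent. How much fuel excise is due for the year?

1 Jan – 1 May 2033: 121 days × 803 litres/day = 97,163 litres at £0.60/litre → £58,297.80
2 May – 27 Jul 2033: 87 days × 803 litres/day = 69,861 litres at £0.79/litre → £55,190.19
28 Jul – 31 Dec 2033: 157 days × 803 litres/day = 126,071 litres at £0.66/litre → £83,206.86

£196,694.85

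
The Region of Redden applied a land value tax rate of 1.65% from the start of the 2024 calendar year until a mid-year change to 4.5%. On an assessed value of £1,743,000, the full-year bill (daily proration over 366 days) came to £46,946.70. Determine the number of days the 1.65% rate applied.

232 days

Let d = days at the first rate; then 366 − d days at the second rate.
£1,743,000 × [1.65%·d + 4.5%·(366−d)] / 366 = £46,946.70
Solving gives d = 232, so the new rate took effect on 20 August 2024.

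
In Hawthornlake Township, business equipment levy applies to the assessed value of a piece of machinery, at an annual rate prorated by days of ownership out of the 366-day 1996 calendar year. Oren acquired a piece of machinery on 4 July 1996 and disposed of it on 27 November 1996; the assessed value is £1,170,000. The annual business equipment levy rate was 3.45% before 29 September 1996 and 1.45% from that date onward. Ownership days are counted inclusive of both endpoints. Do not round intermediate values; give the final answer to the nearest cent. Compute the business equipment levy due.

£12,376.11

4 July – 28 September 1996: 87 days at 3.45% → £1,170,000 × 3.45% × 87/366 = £9,594.9590
29 September – 27 November 1996: 60 days at 1.45% → £1,170,000 × 1.45% × 60/366 = £2,781.1475
Total = £12,376.1066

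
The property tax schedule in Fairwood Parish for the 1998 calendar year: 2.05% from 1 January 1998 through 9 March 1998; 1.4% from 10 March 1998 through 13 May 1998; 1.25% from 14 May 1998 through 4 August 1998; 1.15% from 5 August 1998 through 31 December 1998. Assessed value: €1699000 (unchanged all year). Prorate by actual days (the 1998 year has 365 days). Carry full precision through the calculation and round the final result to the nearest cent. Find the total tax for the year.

1 January – 9 March 1998: 68 days at 2.05% → €1699000 × 2.05% × 68/365 = €6488.7836
10 March – 13 May 1998: 65 days at 1.4% → €1699000 × 1.4% × 65/365 = €4235.8630
14 May – 4 August 1998: 83 days at 1.25% → €1699000 × 1.25% × 83/365 = €4829.3493
5 August – 31 December 1998: 149 days at 1.15% → €1699000 × 1.15% × 149/365 = €7975.9904
Total = €23529.9863

€23529.99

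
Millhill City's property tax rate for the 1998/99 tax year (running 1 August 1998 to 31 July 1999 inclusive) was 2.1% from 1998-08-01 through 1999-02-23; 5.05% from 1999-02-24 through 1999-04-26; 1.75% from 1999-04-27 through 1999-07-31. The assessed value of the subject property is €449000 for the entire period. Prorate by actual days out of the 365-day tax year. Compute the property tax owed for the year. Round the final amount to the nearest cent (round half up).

€11265.59

1998-08-01 to 1999-02-23: 207 days at 2.1% → €449000 × 2.1% × 207/365 = €5347.4055
1999-02-24 to 1999-04-26: 62 days at 5.05% → €449000 × 5.05% × 62/365 = €3851.5589
1999-04-27 to 1999-07-31: 96 days at 1.75% → €449000 × 1.75% × 96/365 = €2066.6301
Total = €11265.5945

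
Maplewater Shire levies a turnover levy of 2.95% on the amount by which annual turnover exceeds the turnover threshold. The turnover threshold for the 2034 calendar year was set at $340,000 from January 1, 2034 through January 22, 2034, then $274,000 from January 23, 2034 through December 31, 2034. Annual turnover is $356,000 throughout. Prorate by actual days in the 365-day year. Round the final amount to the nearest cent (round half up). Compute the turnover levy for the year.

January 1 – January 22, 2034: 22 days, exemption $340,000 → ($356,000 − $340,000) × 2.95% × 22/365 = $28.4493
January 23 – December 31, 2034: 343 days, exemption $274,000 → ($356,000 − $274,000) × 2.95% × 343/365 = $2,273.1973
Total = $2,301.6466

$2,301.65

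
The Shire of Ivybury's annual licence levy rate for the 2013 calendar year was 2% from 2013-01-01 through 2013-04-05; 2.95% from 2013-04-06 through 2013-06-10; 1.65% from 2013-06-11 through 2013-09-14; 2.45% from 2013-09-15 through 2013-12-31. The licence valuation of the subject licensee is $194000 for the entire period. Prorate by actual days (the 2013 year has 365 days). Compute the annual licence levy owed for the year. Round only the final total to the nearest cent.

$4292.98

2013-01-01 to 2013-04-05: 95 days at 2% → $194000 × 2% × 95/365 = $1009.8630
2013-04-06 to 2013-06-10: 66 days at 2.95% → $194000 × 2.95% × 66/365 = $1034.8438
2013-06-11 to 2013-09-14: 96 days at 1.65% → $194000 × 1.65% × 96/365 = $841.9068
2013-09-15 to 2013-12-31: 108 days at 2.45% → $194000 × 2.45% × 108/365 = $1406.3671
Total = $4292.9808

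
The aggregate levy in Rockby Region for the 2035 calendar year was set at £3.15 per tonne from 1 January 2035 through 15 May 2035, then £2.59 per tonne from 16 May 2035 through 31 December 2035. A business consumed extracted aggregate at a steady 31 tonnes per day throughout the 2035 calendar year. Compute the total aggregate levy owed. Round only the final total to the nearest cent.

£31,649.45

1 January – 15 May 2035: 135 days × 31 tonnes/day = 4,185 tonnes at £3.15/tonne → £13,182.75
16 May – 31 December 2035: 230 days × 31 tonnes/day = 7,130 tonnes at £2.59/tonne → £18,466.70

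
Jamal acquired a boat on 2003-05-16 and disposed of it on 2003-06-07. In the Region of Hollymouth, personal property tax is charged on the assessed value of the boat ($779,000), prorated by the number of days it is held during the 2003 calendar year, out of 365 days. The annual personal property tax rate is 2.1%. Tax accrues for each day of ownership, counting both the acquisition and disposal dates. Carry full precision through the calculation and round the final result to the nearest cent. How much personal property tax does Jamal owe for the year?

$1,030.84

Days held (2003-05-16 to 2003-06-07): 23 out of 365
Tax = $779,000 × 2.1% × 23/365 = $1,030.8411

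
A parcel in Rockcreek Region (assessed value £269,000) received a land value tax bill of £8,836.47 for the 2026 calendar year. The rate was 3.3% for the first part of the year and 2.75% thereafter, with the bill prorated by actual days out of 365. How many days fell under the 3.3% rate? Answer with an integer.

Let d = days at the first rate; then 365 − d days at the second rate.
£269,000 × [3.3%·d + 2.75%·(365−d)] / 365 = £8,836.47
Solving gives d = 355, so the new rate took effect on 22 Dec 2026.

355 days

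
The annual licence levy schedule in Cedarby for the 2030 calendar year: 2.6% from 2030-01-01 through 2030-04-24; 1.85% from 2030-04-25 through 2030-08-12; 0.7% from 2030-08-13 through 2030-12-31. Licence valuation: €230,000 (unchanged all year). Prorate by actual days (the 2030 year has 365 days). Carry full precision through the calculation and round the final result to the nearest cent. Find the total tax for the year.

€3,772.00

2030-01-01 to 2030-04-24: 114 days at 2.6% → €230,000 × 2.6% × 114/365 = €1,867.7260
2030-04-25 to 2030-08-12: 110 days at 1.85% → €230,000 × 1.85% × 110/365 = €1,282.3288
2030-08-13 to 2030-12-31: 141 days at 0.7% → €230,000 × 0.7% × 141/365 = €621.9452
Total = €3,772.0000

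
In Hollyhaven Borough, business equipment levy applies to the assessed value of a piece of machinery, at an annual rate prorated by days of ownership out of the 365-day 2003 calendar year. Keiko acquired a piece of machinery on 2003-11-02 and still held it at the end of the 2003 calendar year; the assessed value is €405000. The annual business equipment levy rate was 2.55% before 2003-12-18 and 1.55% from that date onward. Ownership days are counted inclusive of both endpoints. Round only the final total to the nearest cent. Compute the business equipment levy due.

€1542.33

2003-11-02 to 2003-12-17: 46 days at 2.55% → €405000 × 2.55% × 46/365 = €1301.5479
2003-12-18 to 2003-12-31: 14 days at 1.55% → €405000 × 1.55% × 14/365 = €240.7808
Total = €1542.3288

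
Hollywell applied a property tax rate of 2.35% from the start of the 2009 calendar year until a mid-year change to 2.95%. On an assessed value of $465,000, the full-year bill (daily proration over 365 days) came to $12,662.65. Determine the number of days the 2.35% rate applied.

138 days

Let d = days at the first rate; then 365 − d days at the second rate.
$465,000 × [2.35%·d + 2.95%·(365−d)] / 365 = $12,662.65
Solving gives d = 138, so the new rate took effect on 19 May 2009.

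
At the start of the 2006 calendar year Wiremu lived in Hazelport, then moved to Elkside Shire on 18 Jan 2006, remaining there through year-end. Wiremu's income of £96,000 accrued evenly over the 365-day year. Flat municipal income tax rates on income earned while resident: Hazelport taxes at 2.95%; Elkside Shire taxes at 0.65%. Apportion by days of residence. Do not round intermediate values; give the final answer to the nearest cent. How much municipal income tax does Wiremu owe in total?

£726.84

Hazelport, 1 Jan – 17 Jan 2006: 17 days → £96,000 × 2.95% × 17/365 = £131.9014
Elkside Shire, 18 Jan – 31 Dec 2006: 348 days → £96,000 × 0.65% × 348/365 = £594.9370
Total = £726.8384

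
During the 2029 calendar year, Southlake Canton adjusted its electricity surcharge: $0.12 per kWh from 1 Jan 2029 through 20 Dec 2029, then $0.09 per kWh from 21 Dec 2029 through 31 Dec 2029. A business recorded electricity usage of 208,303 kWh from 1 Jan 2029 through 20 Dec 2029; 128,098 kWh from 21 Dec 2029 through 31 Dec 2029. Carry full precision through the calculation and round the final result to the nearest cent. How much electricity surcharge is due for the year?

1 Jan – 20 Dec 2029: 208,303 kWh at $0.12/kWh → $24,996.36
21 Dec – 31 Dec 2029: 128,098 kWh at $0.09/kWh → $11,528.82

$36,525.18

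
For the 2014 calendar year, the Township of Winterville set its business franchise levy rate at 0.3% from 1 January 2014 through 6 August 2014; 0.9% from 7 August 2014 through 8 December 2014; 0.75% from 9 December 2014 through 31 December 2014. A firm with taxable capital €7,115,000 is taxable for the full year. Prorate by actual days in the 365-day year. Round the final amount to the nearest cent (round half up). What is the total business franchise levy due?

€37,865.45

1 January – 6 August 2014: 218 days at 0.3% → €7,115,000 × 0.3% × 218/365 = €12,748.5205
7 August – 8 December 2014: 124 days at 0.9% → €7,115,000 × 0.9% × 124/365 = €21,754.3562
9 December – 31 December 2014: 23 days at 0.75% → €7,115,000 × 0.75% × 23/365 = €3,362.5685
Total = €37,865.4452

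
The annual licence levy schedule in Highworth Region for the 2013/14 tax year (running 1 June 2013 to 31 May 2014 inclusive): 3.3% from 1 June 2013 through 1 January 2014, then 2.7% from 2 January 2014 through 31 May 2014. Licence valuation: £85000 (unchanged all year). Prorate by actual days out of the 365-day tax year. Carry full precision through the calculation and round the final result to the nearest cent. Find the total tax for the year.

1 June 2013 – 1 January 2014: 215 days at 3.3% → £85000 × 3.3% × 215/365 = £1652.2603
2 January – 31 May 2014: 150 days at 2.7% → £85000 × 2.7% × 150/365 = £943.1507
Total = £2595.4110

£2595.41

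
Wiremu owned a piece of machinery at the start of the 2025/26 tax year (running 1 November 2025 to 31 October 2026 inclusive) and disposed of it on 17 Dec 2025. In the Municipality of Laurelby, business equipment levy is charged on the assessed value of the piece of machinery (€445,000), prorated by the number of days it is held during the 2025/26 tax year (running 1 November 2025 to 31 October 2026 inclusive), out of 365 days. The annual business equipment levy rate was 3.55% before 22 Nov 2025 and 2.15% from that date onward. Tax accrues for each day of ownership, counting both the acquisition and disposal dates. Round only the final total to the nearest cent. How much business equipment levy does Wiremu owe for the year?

1 Nov – 21 Nov 2025: 21 days at 3.55% → €445,000 × 3.55% × 21/365 = €908.8973
22 Nov – 17 Dec 2025: 26 days at 2.15% → €445,000 × 2.15% × 26/365 = €681.5205
Total = €1,590.4178

€1,590.42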